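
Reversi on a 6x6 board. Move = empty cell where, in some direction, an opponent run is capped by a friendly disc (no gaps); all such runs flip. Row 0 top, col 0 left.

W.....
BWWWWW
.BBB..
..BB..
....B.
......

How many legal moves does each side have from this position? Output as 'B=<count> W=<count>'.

Answer: B=5 W=8

Derivation:
-- B to move --
(0,1): flips 2 -> legal
(0,2): flips 1 -> legal
(0,3): flips 2 -> legal
(0,4): flips 1 -> legal
(0,5): flips 1 -> legal
(2,0): no bracket -> illegal
(2,4): no bracket -> illegal
(2,5): no bracket -> illegal
B mobility = 5
-- W to move --
(0,1): no bracket -> illegal
(2,0): flips 1 -> legal
(2,4): no bracket -> illegal
(3,0): flips 1 -> legal
(3,1): flips 2 -> legal
(3,4): flips 1 -> legal
(3,5): no bracket -> illegal
(4,1): flips 2 -> legal
(4,2): flips 2 -> legal
(4,3): flips 2 -> legal
(4,5): no bracket -> illegal
(5,3): no bracket -> illegal
(5,4): no bracket -> illegal
(5,5): flips 3 -> legal
W mobility = 8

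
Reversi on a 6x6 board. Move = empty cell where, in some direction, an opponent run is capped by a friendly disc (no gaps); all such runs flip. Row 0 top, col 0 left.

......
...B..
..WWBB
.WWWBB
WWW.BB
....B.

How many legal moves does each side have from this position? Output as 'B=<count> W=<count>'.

Answer: B=6 W=4

Derivation:
-- B to move --
(1,1): flips 2 -> legal
(1,2): flips 1 -> legal
(1,4): no bracket -> illegal
(2,0): no bracket -> illegal
(2,1): flips 2 -> legal
(3,0): flips 3 -> legal
(4,3): flips 2 -> legal
(5,0): no bracket -> illegal
(5,1): flips 2 -> legal
(5,2): no bracket -> illegal
(5,3): no bracket -> illegal
B mobility = 6
-- W to move --
(0,2): no bracket -> illegal
(0,3): flips 1 -> legal
(0,4): flips 1 -> legal
(1,2): no bracket -> illegal
(1,4): no bracket -> illegal
(1,5): flips 1 -> legal
(4,3): no bracket -> illegal
(5,3): no bracket -> illegal
(5,5): flips 1 -> legal
W mobility = 4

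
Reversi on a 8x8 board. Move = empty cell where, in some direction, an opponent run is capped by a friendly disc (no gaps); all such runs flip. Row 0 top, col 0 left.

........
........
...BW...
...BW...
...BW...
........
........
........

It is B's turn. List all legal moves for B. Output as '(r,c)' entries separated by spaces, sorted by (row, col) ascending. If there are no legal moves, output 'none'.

(1,3): no bracket -> illegal
(1,4): no bracket -> illegal
(1,5): flips 1 -> legal
(2,5): flips 2 -> legal
(3,5): flips 1 -> legal
(4,5): flips 2 -> legal
(5,3): no bracket -> illegal
(5,4): no bracket -> illegal
(5,5): flips 1 -> legal

Answer: (1,5) (2,5) (3,5) (4,5) (5,5)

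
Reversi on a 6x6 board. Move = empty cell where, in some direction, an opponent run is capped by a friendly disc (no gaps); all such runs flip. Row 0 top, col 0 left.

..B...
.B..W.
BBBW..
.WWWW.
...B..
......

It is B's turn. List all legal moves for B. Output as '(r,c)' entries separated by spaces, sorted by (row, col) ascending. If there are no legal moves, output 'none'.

Answer: (1,3) (2,4) (2,5) (4,0) (4,1) (4,2) (4,4)

Derivation:
(0,3): no bracket -> illegal
(0,4): no bracket -> illegal
(0,5): no bracket -> illegal
(1,2): no bracket -> illegal
(1,3): flips 2 -> legal
(1,5): no bracket -> illegal
(2,4): flips 1 -> legal
(2,5): flips 1 -> legal
(3,0): no bracket -> illegal
(3,5): no bracket -> illegal
(4,0): flips 1 -> legal
(4,1): flips 1 -> legal
(4,2): flips 2 -> legal
(4,4): flips 1 -> legal
(4,5): no bracket -> illegal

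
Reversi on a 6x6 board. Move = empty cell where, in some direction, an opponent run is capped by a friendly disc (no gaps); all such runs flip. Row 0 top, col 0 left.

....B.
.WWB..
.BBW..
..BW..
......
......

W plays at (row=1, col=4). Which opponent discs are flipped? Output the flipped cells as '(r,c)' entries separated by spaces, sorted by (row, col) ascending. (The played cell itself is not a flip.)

Dir NW: first cell '.' (not opp) -> no flip
Dir N: opp run (0,4), next=edge -> no flip
Dir NE: first cell '.' (not opp) -> no flip
Dir W: opp run (1,3) capped by W -> flip
Dir E: first cell '.' (not opp) -> no flip
Dir SW: first cell 'W' (not opp) -> no flip
Dir S: first cell '.' (not opp) -> no flip
Dir SE: first cell '.' (not opp) -> no flip

Answer: (1,3)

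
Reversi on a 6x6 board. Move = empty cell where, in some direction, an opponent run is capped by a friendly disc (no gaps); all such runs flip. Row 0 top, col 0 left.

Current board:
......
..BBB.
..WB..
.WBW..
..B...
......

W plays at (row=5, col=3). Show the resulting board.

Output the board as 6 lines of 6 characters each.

Place W at (5,3); scan 8 dirs for brackets.
Dir NW: opp run (4,2) capped by W -> flip
Dir N: first cell '.' (not opp) -> no flip
Dir NE: first cell '.' (not opp) -> no flip
Dir W: first cell '.' (not opp) -> no flip
Dir E: first cell '.' (not opp) -> no flip
Dir SW: edge -> no flip
Dir S: edge -> no flip
Dir SE: edge -> no flip
All flips: (4,2)

Answer: ......
..BBB.
..WB..
.WBW..
..W...
...W..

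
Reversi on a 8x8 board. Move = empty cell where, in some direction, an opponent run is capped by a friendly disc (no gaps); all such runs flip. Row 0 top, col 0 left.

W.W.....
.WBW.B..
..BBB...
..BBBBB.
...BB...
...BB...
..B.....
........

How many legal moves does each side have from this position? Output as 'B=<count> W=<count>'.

Answer: B=4 W=5

Derivation:
-- B to move --
(0,1): no bracket -> illegal
(0,3): flips 1 -> legal
(0,4): flips 1 -> legal
(1,0): flips 1 -> legal
(1,4): flips 1 -> legal
(2,0): no bracket -> illegal
(2,1): no bracket -> illegal
B mobility = 4
-- W to move --
(0,1): no bracket -> illegal
(0,3): no bracket -> illegal
(0,4): no bracket -> illegal
(0,5): no bracket -> illegal
(0,6): no bracket -> illegal
(1,4): no bracket -> illegal
(1,6): no bracket -> illegal
(2,1): no bracket -> illegal
(2,5): no bracket -> illegal
(2,6): no bracket -> illegal
(2,7): no bracket -> illegal
(3,1): flips 1 -> legal
(3,7): no bracket -> illegal
(4,1): no bracket -> illegal
(4,2): flips 3 -> legal
(4,5): no bracket -> illegal
(4,6): flips 2 -> legal
(4,7): no bracket -> illegal
(5,1): no bracket -> illegal
(5,2): no bracket -> illegal
(5,5): flips 3 -> legal
(6,1): no bracket -> illegal
(6,3): flips 4 -> legal
(6,4): no bracket -> illegal
(6,5): no bracket -> illegal
(7,1): no bracket -> illegal
(7,2): no bracket -> illegal
(7,3): no bracket -> illegal
W mobility = 5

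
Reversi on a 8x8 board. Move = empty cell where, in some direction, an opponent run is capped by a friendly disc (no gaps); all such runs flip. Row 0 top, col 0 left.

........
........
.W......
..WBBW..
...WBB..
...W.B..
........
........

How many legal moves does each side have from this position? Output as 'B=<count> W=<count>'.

-- B to move --
(1,0): no bracket -> illegal
(1,1): no bracket -> illegal
(1,2): no bracket -> illegal
(2,0): no bracket -> illegal
(2,2): no bracket -> illegal
(2,3): no bracket -> illegal
(2,4): no bracket -> illegal
(2,5): flips 1 -> legal
(2,6): flips 1 -> legal
(3,0): no bracket -> illegal
(3,1): flips 1 -> legal
(3,6): flips 1 -> legal
(4,1): no bracket -> illegal
(4,2): flips 1 -> legal
(4,6): no bracket -> illegal
(5,2): flips 1 -> legal
(5,4): no bracket -> illegal
(6,2): flips 1 -> legal
(6,3): flips 2 -> legal
(6,4): no bracket -> illegal
B mobility = 8
-- W to move --
(2,2): no bracket -> illegal
(2,3): flips 1 -> legal
(2,4): no bracket -> illegal
(2,5): flips 1 -> legal
(3,6): no bracket -> illegal
(4,2): no bracket -> illegal
(4,6): flips 2 -> legal
(5,4): no bracket -> illegal
(5,6): no bracket -> illegal
(6,4): no bracket -> illegal
(6,5): flips 2 -> legal
(6,6): no bracket -> illegal
W mobility = 4

Answer: B=8 W=4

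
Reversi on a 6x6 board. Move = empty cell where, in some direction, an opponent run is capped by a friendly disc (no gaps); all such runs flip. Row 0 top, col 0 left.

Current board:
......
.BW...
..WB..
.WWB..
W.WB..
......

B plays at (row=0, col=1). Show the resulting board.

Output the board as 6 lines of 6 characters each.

Answer: .B....
.BB...
..WB..
.WWB..
W.WB..
......

Derivation:
Place B at (0,1); scan 8 dirs for brackets.
Dir NW: edge -> no flip
Dir N: edge -> no flip
Dir NE: edge -> no flip
Dir W: first cell '.' (not opp) -> no flip
Dir E: first cell '.' (not opp) -> no flip
Dir SW: first cell '.' (not opp) -> no flip
Dir S: first cell 'B' (not opp) -> no flip
Dir SE: opp run (1,2) capped by B -> flip
All flips: (1,2)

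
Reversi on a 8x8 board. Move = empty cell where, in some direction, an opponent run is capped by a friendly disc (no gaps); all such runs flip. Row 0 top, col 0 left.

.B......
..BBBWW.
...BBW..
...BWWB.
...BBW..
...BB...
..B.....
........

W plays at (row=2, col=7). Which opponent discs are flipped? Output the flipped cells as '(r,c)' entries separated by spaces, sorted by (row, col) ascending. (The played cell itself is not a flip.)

Answer: (3,6)

Derivation:
Dir NW: first cell 'W' (not opp) -> no flip
Dir N: first cell '.' (not opp) -> no flip
Dir NE: edge -> no flip
Dir W: first cell '.' (not opp) -> no flip
Dir E: edge -> no flip
Dir SW: opp run (3,6) capped by W -> flip
Dir S: first cell '.' (not opp) -> no flip
Dir SE: edge -> no flip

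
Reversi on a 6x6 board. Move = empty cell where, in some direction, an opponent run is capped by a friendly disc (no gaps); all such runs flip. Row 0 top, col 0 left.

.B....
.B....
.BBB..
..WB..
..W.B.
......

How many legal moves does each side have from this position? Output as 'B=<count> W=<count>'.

-- B to move --
(3,1): flips 1 -> legal
(4,1): flips 1 -> legal
(4,3): flips 1 -> legal
(5,1): flips 1 -> legal
(5,2): flips 2 -> legal
(5,3): no bracket -> illegal
B mobility = 5
-- W to move --
(0,0): no bracket -> illegal
(0,2): no bracket -> illegal
(1,0): flips 1 -> legal
(1,2): flips 1 -> legal
(1,3): no bracket -> illegal
(1,4): flips 1 -> legal
(2,0): no bracket -> illegal
(2,4): flips 1 -> legal
(3,0): no bracket -> illegal
(3,1): no bracket -> illegal
(3,4): flips 1 -> legal
(3,5): no bracket -> illegal
(4,3): no bracket -> illegal
(4,5): no bracket -> illegal
(5,3): no bracket -> illegal
(5,4): no bracket -> illegal
(5,5): no bracket -> illegal
W mobility = 5

Answer: B=5 W=5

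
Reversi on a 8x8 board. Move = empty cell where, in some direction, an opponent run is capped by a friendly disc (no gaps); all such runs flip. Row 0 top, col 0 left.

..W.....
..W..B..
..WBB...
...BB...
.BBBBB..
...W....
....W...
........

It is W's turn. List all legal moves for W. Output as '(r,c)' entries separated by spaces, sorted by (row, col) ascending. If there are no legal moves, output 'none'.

Answer: (1,3) (2,5) (3,1) (3,5) (5,5) (5,6)

Derivation:
(0,4): no bracket -> illegal
(0,5): no bracket -> illegal
(0,6): no bracket -> illegal
(1,3): flips 3 -> legal
(1,4): no bracket -> illegal
(1,6): no bracket -> illegal
(2,5): flips 2 -> legal
(2,6): no bracket -> illegal
(3,0): no bracket -> illegal
(3,1): flips 1 -> legal
(3,2): no bracket -> illegal
(3,5): flips 1 -> legal
(3,6): no bracket -> illegal
(4,0): no bracket -> illegal
(4,6): no bracket -> illegal
(5,0): no bracket -> illegal
(5,1): no bracket -> illegal
(5,2): no bracket -> illegal
(5,4): no bracket -> illegal
(5,5): flips 2 -> legal
(5,6): flips 3 -> legal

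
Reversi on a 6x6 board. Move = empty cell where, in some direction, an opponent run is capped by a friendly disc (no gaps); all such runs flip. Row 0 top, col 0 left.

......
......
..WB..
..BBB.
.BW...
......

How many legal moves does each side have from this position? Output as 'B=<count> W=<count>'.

Answer: B=6 W=3

Derivation:
-- B to move --
(1,1): flips 1 -> legal
(1,2): flips 1 -> legal
(1,3): no bracket -> illegal
(2,1): flips 1 -> legal
(3,1): no bracket -> illegal
(4,3): flips 1 -> legal
(5,1): flips 1 -> legal
(5,2): flips 1 -> legal
(5,3): no bracket -> illegal
B mobility = 6
-- W to move --
(1,2): no bracket -> illegal
(1,3): no bracket -> illegal
(1,4): no bracket -> illegal
(2,1): no bracket -> illegal
(2,4): flips 2 -> legal
(2,5): no bracket -> illegal
(3,0): no bracket -> illegal
(3,1): no bracket -> illegal
(3,5): no bracket -> illegal
(4,0): flips 1 -> legal
(4,3): no bracket -> illegal
(4,4): flips 1 -> legal
(4,5): no bracket -> illegal
(5,0): no bracket -> illegal
(5,1): no bracket -> illegal
(5,2): no bracket -> illegal
W mobility = 3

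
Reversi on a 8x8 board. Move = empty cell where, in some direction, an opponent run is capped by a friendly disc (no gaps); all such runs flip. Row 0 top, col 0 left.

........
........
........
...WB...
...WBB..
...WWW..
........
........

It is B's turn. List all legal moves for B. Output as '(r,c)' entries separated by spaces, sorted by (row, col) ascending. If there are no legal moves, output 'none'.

(2,2): flips 1 -> legal
(2,3): no bracket -> illegal
(2,4): no bracket -> illegal
(3,2): flips 1 -> legal
(4,2): flips 1 -> legal
(4,6): no bracket -> illegal
(5,2): flips 1 -> legal
(5,6): no bracket -> illegal
(6,2): flips 1 -> legal
(6,3): flips 1 -> legal
(6,4): flips 1 -> legal
(6,5): flips 1 -> legal
(6,6): flips 1 -> legal

Answer: (2,2) (3,2) (4,2) (5,2) (6,2) (6,3) (6,4) (6,5) (6,6)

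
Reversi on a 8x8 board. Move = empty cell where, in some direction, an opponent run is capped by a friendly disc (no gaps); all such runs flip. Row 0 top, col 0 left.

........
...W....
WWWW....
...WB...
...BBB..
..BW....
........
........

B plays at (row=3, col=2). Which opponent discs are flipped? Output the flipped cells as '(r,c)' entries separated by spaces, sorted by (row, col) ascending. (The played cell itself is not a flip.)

Answer: (3,3)

Derivation:
Dir NW: opp run (2,1), next='.' -> no flip
Dir N: opp run (2,2), next='.' -> no flip
Dir NE: opp run (2,3), next='.' -> no flip
Dir W: first cell '.' (not opp) -> no flip
Dir E: opp run (3,3) capped by B -> flip
Dir SW: first cell '.' (not opp) -> no flip
Dir S: first cell '.' (not opp) -> no flip
Dir SE: first cell 'B' (not opp) -> no flip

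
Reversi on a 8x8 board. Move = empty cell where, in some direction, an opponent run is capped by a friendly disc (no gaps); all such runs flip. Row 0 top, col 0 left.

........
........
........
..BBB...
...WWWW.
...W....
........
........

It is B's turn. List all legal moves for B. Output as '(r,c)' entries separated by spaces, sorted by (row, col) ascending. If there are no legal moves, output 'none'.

(3,5): no bracket -> illegal
(3,6): no bracket -> illegal
(3,7): no bracket -> illegal
(4,2): no bracket -> illegal
(4,7): no bracket -> illegal
(5,2): flips 1 -> legal
(5,4): flips 2 -> legal
(5,5): flips 1 -> legal
(5,6): flips 1 -> legal
(5,7): no bracket -> illegal
(6,2): no bracket -> illegal
(6,3): flips 2 -> legal
(6,4): no bracket -> illegal

Answer: (5,2) (5,4) (5,5) (5,6) (6,3)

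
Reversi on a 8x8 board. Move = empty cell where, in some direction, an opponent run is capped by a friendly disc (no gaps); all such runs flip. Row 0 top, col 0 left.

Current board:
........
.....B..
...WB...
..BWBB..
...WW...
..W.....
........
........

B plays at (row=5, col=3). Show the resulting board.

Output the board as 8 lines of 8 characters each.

Place B at (5,3); scan 8 dirs for brackets.
Dir NW: first cell '.' (not opp) -> no flip
Dir N: opp run (4,3) (3,3) (2,3), next='.' -> no flip
Dir NE: opp run (4,4) capped by B -> flip
Dir W: opp run (5,2), next='.' -> no flip
Dir E: first cell '.' (not opp) -> no flip
Dir SW: first cell '.' (not opp) -> no flip
Dir S: first cell '.' (not opp) -> no flip
Dir SE: first cell '.' (not opp) -> no flip
All flips: (4,4)

Answer: ........
.....B..
...WB...
..BWBB..
...WB...
..WB....
........
........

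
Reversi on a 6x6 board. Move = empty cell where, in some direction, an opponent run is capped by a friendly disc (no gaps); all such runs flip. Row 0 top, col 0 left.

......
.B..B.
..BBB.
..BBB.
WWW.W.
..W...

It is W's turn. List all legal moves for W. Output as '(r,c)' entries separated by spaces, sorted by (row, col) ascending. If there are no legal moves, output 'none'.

(0,0): flips 3 -> legal
(0,1): no bracket -> illegal
(0,2): no bracket -> illegal
(0,3): no bracket -> illegal
(0,4): flips 3 -> legal
(0,5): flips 3 -> legal
(1,0): no bracket -> illegal
(1,2): flips 2 -> legal
(1,3): no bracket -> illegal
(1,5): flips 2 -> legal
(2,0): no bracket -> illegal
(2,1): no bracket -> illegal
(2,5): no bracket -> illegal
(3,1): no bracket -> illegal
(3,5): no bracket -> illegal
(4,3): no bracket -> illegal
(4,5): no bracket -> illegal

Answer: (0,0) (0,4) (0,5) (1,2) (1,5)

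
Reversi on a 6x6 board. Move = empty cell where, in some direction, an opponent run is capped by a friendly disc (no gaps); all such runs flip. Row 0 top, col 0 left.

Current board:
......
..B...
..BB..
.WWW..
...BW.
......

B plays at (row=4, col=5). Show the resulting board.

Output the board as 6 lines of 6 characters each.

Answer: ......
..B...
..BB..
.WWW..
...BBB
......

Derivation:
Place B at (4,5); scan 8 dirs for brackets.
Dir NW: first cell '.' (not opp) -> no flip
Dir N: first cell '.' (not opp) -> no flip
Dir NE: edge -> no flip
Dir W: opp run (4,4) capped by B -> flip
Dir E: edge -> no flip
Dir SW: first cell '.' (not opp) -> no flip
Dir S: first cell '.' (not opp) -> no flip
Dir SE: edge -> no flip
All flips: (4,4)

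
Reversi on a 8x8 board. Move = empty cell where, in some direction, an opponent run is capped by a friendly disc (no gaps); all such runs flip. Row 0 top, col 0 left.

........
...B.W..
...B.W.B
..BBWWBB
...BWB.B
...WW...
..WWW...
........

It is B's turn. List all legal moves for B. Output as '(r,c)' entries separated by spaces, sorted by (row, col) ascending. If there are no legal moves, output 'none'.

(0,4): no bracket -> illegal
(0,5): flips 3 -> legal
(0,6): no bracket -> illegal
(1,4): flips 1 -> legal
(1,6): flips 2 -> legal
(2,4): no bracket -> illegal
(2,6): no bracket -> illegal
(4,2): no bracket -> illegal
(4,6): no bracket -> illegal
(5,1): no bracket -> illegal
(5,2): no bracket -> illegal
(5,5): flips 1 -> legal
(6,1): no bracket -> illegal
(6,5): flips 1 -> legal
(7,1): no bracket -> illegal
(7,2): flips 2 -> legal
(7,3): flips 2 -> legal
(7,4): no bracket -> illegal
(7,5): no bracket -> illegal

Answer: (0,5) (1,4) (1,6) (5,5) (6,5) (7,2) (7,3)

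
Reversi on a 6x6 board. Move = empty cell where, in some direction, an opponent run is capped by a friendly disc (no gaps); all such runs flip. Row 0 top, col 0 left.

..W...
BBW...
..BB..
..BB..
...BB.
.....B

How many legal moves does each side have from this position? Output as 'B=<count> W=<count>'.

Answer: B=2 W=3

Derivation:
-- B to move --
(0,1): flips 1 -> legal
(0,3): no bracket -> illegal
(1,3): flips 1 -> legal
(2,1): no bracket -> illegal
B mobility = 2
-- W to move --
(0,0): no bracket -> illegal
(0,1): no bracket -> illegal
(1,3): no bracket -> illegal
(1,4): no bracket -> illegal
(2,0): flips 1 -> legal
(2,1): no bracket -> illegal
(2,4): no bracket -> illegal
(3,1): no bracket -> illegal
(3,4): flips 1 -> legal
(3,5): no bracket -> illegal
(4,1): no bracket -> illegal
(4,2): flips 2 -> legal
(4,5): no bracket -> illegal
(5,2): no bracket -> illegal
(5,3): no bracket -> illegal
(5,4): no bracket -> illegal
W mobility = 3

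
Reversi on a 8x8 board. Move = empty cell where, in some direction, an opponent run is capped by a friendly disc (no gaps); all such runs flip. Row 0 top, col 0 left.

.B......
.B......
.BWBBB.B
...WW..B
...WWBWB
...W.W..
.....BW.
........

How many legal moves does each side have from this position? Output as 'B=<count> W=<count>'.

-- B to move --
(1,2): no bracket -> illegal
(1,3): no bracket -> illegal
(3,1): no bracket -> illegal
(3,2): no bracket -> illegal
(3,5): no bracket -> illegal
(3,6): no bracket -> illegal
(4,2): flips 3 -> legal
(5,2): flips 2 -> legal
(5,4): flips 2 -> legal
(5,6): no bracket -> illegal
(5,7): no bracket -> illegal
(6,2): no bracket -> illegal
(6,3): flips 3 -> legal
(6,4): flips 2 -> legal
(6,7): flips 1 -> legal
(7,5): no bracket -> illegal
(7,6): no bracket -> illegal
(7,7): flips 5 -> legal
B mobility = 7
-- W to move --
(0,0): flips 1 -> legal
(0,2): no bracket -> illegal
(1,0): no bracket -> illegal
(1,2): flips 1 -> legal
(1,3): flips 1 -> legal
(1,4): flips 1 -> legal
(1,5): flips 1 -> legal
(1,6): flips 1 -> legal
(1,7): no bracket -> illegal
(2,0): flips 1 -> legal
(2,6): flips 3 -> legal
(3,0): no bracket -> illegal
(3,1): no bracket -> illegal
(3,2): no bracket -> illegal
(3,5): flips 1 -> legal
(3,6): no bracket -> illegal
(5,4): no bracket -> illegal
(5,6): flips 1 -> legal
(5,7): no bracket -> illegal
(6,4): flips 1 -> legal
(7,4): no bracket -> illegal
(7,5): flips 1 -> legal
(7,6): no bracket -> illegal
W mobility = 12

Answer: B=7 W=12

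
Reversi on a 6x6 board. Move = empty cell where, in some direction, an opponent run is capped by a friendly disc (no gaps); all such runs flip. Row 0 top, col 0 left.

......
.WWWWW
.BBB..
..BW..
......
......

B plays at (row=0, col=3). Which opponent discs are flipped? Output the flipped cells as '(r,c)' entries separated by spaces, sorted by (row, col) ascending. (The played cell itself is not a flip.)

Answer: (1,2) (1,3)

Derivation:
Dir NW: edge -> no flip
Dir N: edge -> no flip
Dir NE: edge -> no flip
Dir W: first cell '.' (not opp) -> no flip
Dir E: first cell '.' (not opp) -> no flip
Dir SW: opp run (1,2) capped by B -> flip
Dir S: opp run (1,3) capped by B -> flip
Dir SE: opp run (1,4), next='.' -> no flip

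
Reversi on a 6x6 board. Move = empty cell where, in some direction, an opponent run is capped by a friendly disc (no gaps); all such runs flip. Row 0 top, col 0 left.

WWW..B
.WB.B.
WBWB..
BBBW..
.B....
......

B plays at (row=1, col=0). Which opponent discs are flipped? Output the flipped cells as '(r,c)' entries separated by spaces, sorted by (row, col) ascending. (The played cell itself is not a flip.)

Dir NW: edge -> no flip
Dir N: opp run (0,0), next=edge -> no flip
Dir NE: opp run (0,1), next=edge -> no flip
Dir W: edge -> no flip
Dir E: opp run (1,1) capped by B -> flip
Dir SW: edge -> no flip
Dir S: opp run (2,0) capped by B -> flip
Dir SE: first cell 'B' (not opp) -> no flip

Answer: (1,1) (2,0)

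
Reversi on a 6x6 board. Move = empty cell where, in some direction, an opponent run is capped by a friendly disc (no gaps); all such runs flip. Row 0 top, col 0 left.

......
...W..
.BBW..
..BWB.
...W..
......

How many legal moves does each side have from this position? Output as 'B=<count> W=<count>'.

-- B to move --
(0,2): no bracket -> illegal
(0,3): no bracket -> illegal
(0,4): flips 1 -> legal
(1,2): flips 1 -> legal
(1,4): flips 1 -> legal
(2,4): flips 1 -> legal
(4,2): no bracket -> illegal
(4,4): flips 1 -> legal
(5,2): flips 1 -> legal
(5,3): no bracket -> illegal
(5,4): flips 1 -> legal
B mobility = 7
-- W to move --
(1,0): flips 2 -> legal
(1,1): flips 1 -> legal
(1,2): no bracket -> illegal
(2,0): flips 2 -> legal
(2,4): no bracket -> illegal
(2,5): flips 1 -> legal
(3,0): no bracket -> illegal
(3,1): flips 2 -> legal
(3,5): flips 1 -> legal
(4,1): flips 1 -> legal
(4,2): no bracket -> illegal
(4,4): no bracket -> illegal
(4,5): flips 1 -> legal
W mobility = 8

Answer: B=7 W=8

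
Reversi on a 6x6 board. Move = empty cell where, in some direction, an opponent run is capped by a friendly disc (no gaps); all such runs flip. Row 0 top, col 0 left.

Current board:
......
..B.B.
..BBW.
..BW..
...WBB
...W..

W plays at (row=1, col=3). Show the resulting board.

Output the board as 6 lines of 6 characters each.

Answer: ......
..BWB.
..BWW.
..BW..
...WBB
...W..

Derivation:
Place W at (1,3); scan 8 dirs for brackets.
Dir NW: first cell '.' (not opp) -> no flip
Dir N: first cell '.' (not opp) -> no flip
Dir NE: first cell '.' (not opp) -> no flip
Dir W: opp run (1,2), next='.' -> no flip
Dir E: opp run (1,4), next='.' -> no flip
Dir SW: opp run (2,2), next='.' -> no flip
Dir S: opp run (2,3) capped by W -> flip
Dir SE: first cell 'W' (not opp) -> no flip
All flips: (2,3)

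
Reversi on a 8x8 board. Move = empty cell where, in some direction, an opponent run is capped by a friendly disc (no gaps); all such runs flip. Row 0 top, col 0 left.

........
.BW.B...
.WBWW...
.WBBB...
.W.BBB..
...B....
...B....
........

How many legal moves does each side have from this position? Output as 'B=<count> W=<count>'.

Answer: B=11 W=10

Derivation:
-- B to move --
(0,1): flips 2 -> legal
(0,2): flips 1 -> legal
(0,3): no bracket -> illegal
(1,0): flips 1 -> legal
(1,3): flips 2 -> legal
(1,5): flips 1 -> legal
(2,0): flips 1 -> legal
(2,5): flips 2 -> legal
(3,0): flips 1 -> legal
(3,5): no bracket -> illegal
(4,0): flips 1 -> legal
(4,2): no bracket -> illegal
(5,0): flips 1 -> legal
(5,1): flips 3 -> legal
(5,2): no bracket -> illegal
B mobility = 11
-- W to move --
(0,0): no bracket -> illegal
(0,1): flips 1 -> legal
(0,2): no bracket -> illegal
(0,3): no bracket -> illegal
(0,4): flips 1 -> legal
(0,5): flips 1 -> legal
(1,0): flips 1 -> legal
(1,3): flips 1 -> legal
(1,5): no bracket -> illegal
(2,0): no bracket -> illegal
(2,5): no bracket -> illegal
(3,5): flips 3 -> legal
(3,6): no bracket -> illegal
(4,2): flips 3 -> legal
(4,6): no bracket -> illegal
(5,2): no bracket -> illegal
(5,4): flips 4 -> legal
(5,5): no bracket -> illegal
(5,6): flips 2 -> legal
(6,2): no bracket -> illegal
(6,4): no bracket -> illegal
(7,2): no bracket -> illegal
(7,3): flips 4 -> legal
(7,4): no bracket -> illegal
W mobility = 10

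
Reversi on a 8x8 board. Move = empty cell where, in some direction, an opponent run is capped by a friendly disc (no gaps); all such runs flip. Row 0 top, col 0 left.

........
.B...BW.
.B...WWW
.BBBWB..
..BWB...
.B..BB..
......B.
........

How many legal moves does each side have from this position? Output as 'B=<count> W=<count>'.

Answer: B=4 W=12

Derivation:
-- B to move --
(0,5): no bracket -> illegal
(0,6): no bracket -> illegal
(0,7): no bracket -> illegal
(1,4): no bracket -> illegal
(1,7): flips 2 -> legal
(2,3): no bracket -> illegal
(2,4): flips 1 -> legal
(3,6): no bracket -> illegal
(3,7): flips 1 -> legal
(4,5): no bracket -> illegal
(5,2): no bracket -> illegal
(5,3): flips 1 -> legal
B mobility = 4
-- W to move --
(0,0): no bracket -> illegal
(0,1): no bracket -> illegal
(0,2): no bracket -> illegal
(0,4): flips 1 -> legal
(0,5): flips 1 -> legal
(0,6): no bracket -> illegal
(1,0): flips 2 -> legal
(1,2): no bracket -> illegal
(1,4): flips 1 -> legal
(2,0): no bracket -> illegal
(2,2): no bracket -> illegal
(2,3): flips 1 -> legal
(2,4): no bracket -> illegal
(3,0): flips 3 -> legal
(3,6): flips 1 -> legal
(4,0): no bracket -> illegal
(4,1): flips 1 -> legal
(4,5): flips 2 -> legal
(4,6): no bracket -> illegal
(5,0): no bracket -> illegal
(5,2): no bracket -> illegal
(5,3): flips 2 -> legal
(5,6): no bracket -> illegal
(5,7): no bracket -> illegal
(6,0): no bracket -> illegal
(6,1): no bracket -> illegal
(6,2): no bracket -> illegal
(6,3): no bracket -> illegal
(6,4): flips 2 -> legal
(6,5): flips 1 -> legal
(6,7): no bracket -> illegal
(7,5): no bracket -> illegal
(7,6): no bracket -> illegal
(7,7): no bracket -> illegal
W mobility = 12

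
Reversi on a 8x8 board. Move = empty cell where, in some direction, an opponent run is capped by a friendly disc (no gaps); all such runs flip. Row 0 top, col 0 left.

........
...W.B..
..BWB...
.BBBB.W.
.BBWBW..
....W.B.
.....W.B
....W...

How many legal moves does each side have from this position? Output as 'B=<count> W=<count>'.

-- B to move --
(0,2): flips 1 -> legal
(0,3): flips 2 -> legal
(0,4): flips 1 -> legal
(1,2): flips 1 -> legal
(1,4): flips 1 -> legal
(2,5): no bracket -> illegal
(2,6): no bracket -> illegal
(2,7): no bracket -> illegal
(3,5): no bracket -> illegal
(3,7): no bracket -> illegal
(4,6): flips 1 -> legal
(4,7): no bracket -> illegal
(5,2): flips 1 -> legal
(5,3): flips 1 -> legal
(5,5): no bracket -> illegal
(6,3): no bracket -> illegal
(6,4): flips 1 -> legal
(6,6): no bracket -> illegal
(7,3): no bracket -> illegal
(7,5): no bracket -> illegal
(7,6): flips 3 -> legal
B mobility = 10
-- W to move --
(0,4): no bracket -> illegal
(0,5): no bracket -> illegal
(0,6): no bracket -> illegal
(1,1): no bracket -> illegal
(1,2): no bracket -> illegal
(1,4): flips 3 -> legal
(1,6): no bracket -> illegal
(2,0): no bracket -> illegal
(2,1): flips 2 -> legal
(2,5): flips 2 -> legal
(2,6): no bracket -> illegal
(3,0): no bracket -> illegal
(3,5): flips 1 -> legal
(4,0): flips 4 -> legal
(4,6): no bracket -> illegal
(4,7): flips 1 -> legal
(5,0): flips 2 -> legal
(5,1): no bracket -> illegal
(5,2): no bracket -> illegal
(5,3): no bracket -> illegal
(5,5): no bracket -> illegal
(5,7): no bracket -> illegal
(6,6): no bracket -> illegal
(7,6): no bracket -> illegal
(7,7): no bracket -> illegal
W mobility = 7

Answer: B=10 W=7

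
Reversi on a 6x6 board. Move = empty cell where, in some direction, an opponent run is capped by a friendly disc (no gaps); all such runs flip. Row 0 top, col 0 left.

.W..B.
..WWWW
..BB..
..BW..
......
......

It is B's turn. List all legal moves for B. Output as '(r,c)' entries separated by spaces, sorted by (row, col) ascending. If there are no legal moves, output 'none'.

Answer: (0,2) (0,3) (0,5) (2,4) (3,4) (4,3) (4,4)

Derivation:
(0,0): no bracket -> illegal
(0,2): flips 1 -> legal
(0,3): flips 1 -> legal
(0,5): flips 1 -> legal
(1,0): no bracket -> illegal
(1,1): no bracket -> illegal
(2,1): no bracket -> illegal
(2,4): flips 1 -> legal
(2,5): no bracket -> illegal
(3,4): flips 1 -> legal
(4,2): no bracket -> illegal
(4,3): flips 1 -> legal
(4,4): flips 1 -> legal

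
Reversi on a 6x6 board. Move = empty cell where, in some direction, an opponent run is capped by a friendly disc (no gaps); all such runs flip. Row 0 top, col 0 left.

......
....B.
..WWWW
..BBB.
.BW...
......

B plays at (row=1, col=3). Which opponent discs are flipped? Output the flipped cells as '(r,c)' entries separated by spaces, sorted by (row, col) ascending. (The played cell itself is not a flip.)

Answer: (2,3)

Derivation:
Dir NW: first cell '.' (not opp) -> no flip
Dir N: first cell '.' (not opp) -> no flip
Dir NE: first cell '.' (not opp) -> no flip
Dir W: first cell '.' (not opp) -> no flip
Dir E: first cell 'B' (not opp) -> no flip
Dir SW: opp run (2,2), next='.' -> no flip
Dir S: opp run (2,3) capped by B -> flip
Dir SE: opp run (2,4), next='.' -> no flip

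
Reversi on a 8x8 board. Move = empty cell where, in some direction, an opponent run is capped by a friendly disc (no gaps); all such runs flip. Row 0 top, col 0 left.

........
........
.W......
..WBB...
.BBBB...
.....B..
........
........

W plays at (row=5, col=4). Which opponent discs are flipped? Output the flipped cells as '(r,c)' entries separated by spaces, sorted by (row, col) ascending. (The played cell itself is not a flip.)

Answer: (4,3)

Derivation:
Dir NW: opp run (4,3) capped by W -> flip
Dir N: opp run (4,4) (3,4), next='.' -> no flip
Dir NE: first cell '.' (not opp) -> no flip
Dir W: first cell '.' (not opp) -> no flip
Dir E: opp run (5,5), next='.' -> no flip
Dir SW: first cell '.' (not opp) -> no flip
Dir S: first cell '.' (not opp) -> no flip
Dir SE: first cell '.' (not opp) -> no flip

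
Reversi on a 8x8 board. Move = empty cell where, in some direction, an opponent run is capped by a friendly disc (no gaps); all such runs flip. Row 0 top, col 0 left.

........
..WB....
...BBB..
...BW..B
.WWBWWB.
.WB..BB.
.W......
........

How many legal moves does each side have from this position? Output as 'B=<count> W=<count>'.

-- B to move --
(0,1): flips 1 -> legal
(0,2): no bracket -> illegal
(0,3): no bracket -> illegal
(1,1): flips 1 -> legal
(2,1): no bracket -> illegal
(2,2): no bracket -> illegal
(3,0): flips 1 -> legal
(3,1): no bracket -> illegal
(3,2): flips 1 -> legal
(3,5): flips 2 -> legal
(3,6): no bracket -> illegal
(4,0): flips 2 -> legal
(5,0): flips 1 -> legal
(5,3): no bracket -> illegal
(5,4): flips 2 -> legal
(6,0): flips 2 -> legal
(6,2): no bracket -> illegal
(7,0): flips 1 -> legal
(7,1): no bracket -> illegal
(7,2): no bracket -> illegal
B mobility = 10
-- W to move --
(0,2): no bracket -> illegal
(0,3): no bracket -> illegal
(0,4): no bracket -> illegal
(1,4): flips 2 -> legal
(1,5): flips 2 -> legal
(1,6): flips 1 -> legal
(2,2): flips 1 -> legal
(2,6): no bracket -> illegal
(2,7): no bracket -> illegal
(3,2): flips 1 -> legal
(3,5): no bracket -> illegal
(3,6): no bracket -> illegal
(4,7): flips 1 -> legal
(5,3): flips 1 -> legal
(5,4): no bracket -> illegal
(5,7): no bracket -> illegal
(6,2): flips 1 -> legal
(6,3): flips 1 -> legal
(6,4): no bracket -> illegal
(6,5): flips 1 -> legal
(6,6): flips 1 -> legal
(6,7): flips 1 -> legal
W mobility = 12

Answer: B=10 W=12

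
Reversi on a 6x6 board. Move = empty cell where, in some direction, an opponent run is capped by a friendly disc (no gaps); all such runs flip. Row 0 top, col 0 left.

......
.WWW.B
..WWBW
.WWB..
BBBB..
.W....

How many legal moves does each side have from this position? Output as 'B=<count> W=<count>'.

-- B to move --
(0,0): flips 2 -> legal
(0,1): no bracket -> illegal
(0,2): flips 4 -> legal
(0,3): flips 2 -> legal
(0,4): flips 3 -> legal
(1,0): no bracket -> illegal
(1,4): flips 2 -> legal
(2,0): flips 1 -> legal
(2,1): flips 4 -> legal
(3,0): flips 2 -> legal
(3,4): no bracket -> illegal
(3,5): flips 1 -> legal
(5,0): no bracket -> illegal
(5,2): no bracket -> illegal
B mobility = 9
-- W to move --
(0,4): no bracket -> illegal
(0,5): flips 1 -> legal
(1,4): no bracket -> illegal
(3,0): no bracket -> illegal
(3,4): flips 1 -> legal
(3,5): flips 1 -> legal
(4,4): flips 1 -> legal
(5,0): flips 1 -> legal
(5,2): flips 1 -> legal
(5,3): flips 3 -> legal
(5,4): flips 1 -> legal
W mobility = 8

Answer: B=9 W=8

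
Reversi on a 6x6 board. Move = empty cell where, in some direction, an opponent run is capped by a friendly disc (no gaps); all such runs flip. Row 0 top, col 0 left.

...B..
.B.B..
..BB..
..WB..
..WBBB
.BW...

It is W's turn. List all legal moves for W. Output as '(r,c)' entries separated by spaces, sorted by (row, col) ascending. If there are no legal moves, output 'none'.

(0,0): no bracket -> illegal
(0,1): no bracket -> illegal
(0,2): no bracket -> illegal
(0,4): no bracket -> illegal
(1,0): no bracket -> illegal
(1,2): flips 1 -> legal
(1,4): flips 1 -> legal
(2,0): no bracket -> illegal
(2,1): no bracket -> illegal
(2,4): flips 1 -> legal
(3,1): no bracket -> illegal
(3,4): flips 2 -> legal
(3,5): no bracket -> illegal
(4,0): no bracket -> illegal
(4,1): no bracket -> illegal
(5,0): flips 1 -> legal
(5,3): no bracket -> illegal
(5,4): flips 1 -> legal
(5,5): no bracket -> illegal

Answer: (1,2) (1,4) (2,4) (3,4) (5,0) (5,4)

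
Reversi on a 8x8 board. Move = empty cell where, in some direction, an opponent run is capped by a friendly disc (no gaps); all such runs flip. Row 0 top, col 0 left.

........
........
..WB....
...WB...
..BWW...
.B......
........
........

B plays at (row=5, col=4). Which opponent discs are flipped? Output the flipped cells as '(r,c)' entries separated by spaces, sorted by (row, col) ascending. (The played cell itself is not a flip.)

Answer: (4,4)

Derivation:
Dir NW: opp run (4,3), next='.' -> no flip
Dir N: opp run (4,4) capped by B -> flip
Dir NE: first cell '.' (not opp) -> no flip
Dir W: first cell '.' (not opp) -> no flip
Dir E: first cell '.' (not opp) -> no flip
Dir SW: first cell '.' (not opp) -> no flip
Dir S: first cell '.' (not opp) -> no flip
Dir SE: first cell '.' (not opp) -> no flip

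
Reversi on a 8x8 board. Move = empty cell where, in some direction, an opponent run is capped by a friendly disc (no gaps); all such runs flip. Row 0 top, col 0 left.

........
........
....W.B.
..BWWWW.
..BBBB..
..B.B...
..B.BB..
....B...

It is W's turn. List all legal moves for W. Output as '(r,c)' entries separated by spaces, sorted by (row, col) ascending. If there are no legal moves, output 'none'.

Answer: (1,6) (1,7) (3,1) (5,1) (5,3) (5,5) (5,6) (6,1) (6,3)

Derivation:
(1,5): no bracket -> illegal
(1,6): flips 1 -> legal
(1,7): flips 1 -> legal
(2,1): no bracket -> illegal
(2,2): no bracket -> illegal
(2,3): no bracket -> illegal
(2,5): no bracket -> illegal
(2,7): no bracket -> illegal
(3,1): flips 1 -> legal
(3,7): no bracket -> illegal
(4,1): no bracket -> illegal
(4,6): no bracket -> illegal
(5,1): flips 1 -> legal
(5,3): flips 2 -> legal
(5,5): flips 2 -> legal
(5,6): flips 1 -> legal
(6,1): flips 2 -> legal
(6,3): flips 2 -> legal
(6,6): no bracket -> illegal
(7,1): no bracket -> illegal
(7,2): no bracket -> illegal
(7,3): no bracket -> illegal
(7,5): no bracket -> illegal
(7,6): no bracket -> illegal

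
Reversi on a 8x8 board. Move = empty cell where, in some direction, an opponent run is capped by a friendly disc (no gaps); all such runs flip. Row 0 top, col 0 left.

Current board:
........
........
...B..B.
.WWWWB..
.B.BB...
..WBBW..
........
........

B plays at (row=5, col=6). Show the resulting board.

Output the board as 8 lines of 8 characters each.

Place B at (5,6); scan 8 dirs for brackets.
Dir NW: first cell '.' (not opp) -> no flip
Dir N: first cell '.' (not opp) -> no flip
Dir NE: first cell '.' (not opp) -> no flip
Dir W: opp run (5,5) capped by B -> flip
Dir E: first cell '.' (not opp) -> no flip
Dir SW: first cell '.' (not opp) -> no flip
Dir S: first cell '.' (not opp) -> no flip
Dir SE: first cell '.' (not opp) -> no flip
All flips: (5,5)

Answer: ........
........
...B..B.
.WWWWB..
.B.BB...
..WBBBB.
........
........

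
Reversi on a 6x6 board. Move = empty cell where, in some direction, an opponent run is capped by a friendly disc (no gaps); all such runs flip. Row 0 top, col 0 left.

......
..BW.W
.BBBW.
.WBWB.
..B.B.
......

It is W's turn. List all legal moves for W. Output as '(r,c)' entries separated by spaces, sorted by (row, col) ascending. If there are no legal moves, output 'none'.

Answer: (1,1) (2,0) (3,5) (5,1) (5,3) (5,4) (5,5)

Derivation:
(0,1): no bracket -> illegal
(0,2): no bracket -> illegal
(0,3): no bracket -> illegal
(1,0): no bracket -> illegal
(1,1): flips 3 -> legal
(1,4): no bracket -> illegal
(2,0): flips 3 -> legal
(2,5): no bracket -> illegal
(3,0): no bracket -> illegal
(3,5): flips 1 -> legal
(4,1): no bracket -> illegal
(4,3): no bracket -> illegal
(4,5): no bracket -> illegal
(5,1): flips 1 -> legal
(5,2): no bracket -> illegal
(5,3): flips 1 -> legal
(5,4): flips 2 -> legal
(5,5): flips 1 -> legal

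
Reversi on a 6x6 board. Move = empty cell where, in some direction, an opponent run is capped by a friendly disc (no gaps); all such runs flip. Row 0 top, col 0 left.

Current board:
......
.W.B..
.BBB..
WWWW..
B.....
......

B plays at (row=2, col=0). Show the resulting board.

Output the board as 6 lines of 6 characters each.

Answer: ......
.W.B..
BBBB..
BWWW..
B.....
......

Derivation:
Place B at (2,0); scan 8 dirs for brackets.
Dir NW: edge -> no flip
Dir N: first cell '.' (not opp) -> no flip
Dir NE: opp run (1,1), next='.' -> no flip
Dir W: edge -> no flip
Dir E: first cell 'B' (not opp) -> no flip
Dir SW: edge -> no flip
Dir S: opp run (3,0) capped by B -> flip
Dir SE: opp run (3,1), next='.' -> no flip
All flips: (3,0)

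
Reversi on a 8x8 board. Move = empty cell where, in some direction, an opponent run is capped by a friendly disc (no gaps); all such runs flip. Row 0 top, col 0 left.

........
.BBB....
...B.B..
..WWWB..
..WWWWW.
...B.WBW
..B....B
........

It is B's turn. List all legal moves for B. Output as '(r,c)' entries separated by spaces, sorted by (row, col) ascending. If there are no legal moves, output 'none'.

(2,1): no bracket -> illegal
(2,2): no bracket -> illegal
(2,4): no bracket -> illegal
(3,1): flips 4 -> legal
(3,6): flips 1 -> legal
(3,7): no bracket -> illegal
(4,1): flips 1 -> legal
(4,7): flips 1 -> legal
(5,1): no bracket -> illegal
(5,2): flips 2 -> legal
(5,4): flips 1 -> legal
(6,4): no bracket -> illegal
(6,5): flips 2 -> legal
(6,6): no bracket -> illegal

Answer: (3,1) (3,6) (4,1) (4,7) (5,2) (5,4) (6,5)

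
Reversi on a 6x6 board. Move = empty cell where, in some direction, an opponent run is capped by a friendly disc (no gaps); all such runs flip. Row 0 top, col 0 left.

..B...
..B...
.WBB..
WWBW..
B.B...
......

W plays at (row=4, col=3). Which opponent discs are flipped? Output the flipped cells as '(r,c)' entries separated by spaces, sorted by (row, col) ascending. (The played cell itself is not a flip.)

Answer: (3,2)

Derivation:
Dir NW: opp run (3,2) capped by W -> flip
Dir N: first cell 'W' (not opp) -> no flip
Dir NE: first cell '.' (not opp) -> no flip
Dir W: opp run (4,2), next='.' -> no flip
Dir E: first cell '.' (not opp) -> no flip
Dir SW: first cell '.' (not opp) -> no flip
Dir S: first cell '.' (not opp) -> no flip
Dir SE: first cell '.' (not opp) -> no flip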